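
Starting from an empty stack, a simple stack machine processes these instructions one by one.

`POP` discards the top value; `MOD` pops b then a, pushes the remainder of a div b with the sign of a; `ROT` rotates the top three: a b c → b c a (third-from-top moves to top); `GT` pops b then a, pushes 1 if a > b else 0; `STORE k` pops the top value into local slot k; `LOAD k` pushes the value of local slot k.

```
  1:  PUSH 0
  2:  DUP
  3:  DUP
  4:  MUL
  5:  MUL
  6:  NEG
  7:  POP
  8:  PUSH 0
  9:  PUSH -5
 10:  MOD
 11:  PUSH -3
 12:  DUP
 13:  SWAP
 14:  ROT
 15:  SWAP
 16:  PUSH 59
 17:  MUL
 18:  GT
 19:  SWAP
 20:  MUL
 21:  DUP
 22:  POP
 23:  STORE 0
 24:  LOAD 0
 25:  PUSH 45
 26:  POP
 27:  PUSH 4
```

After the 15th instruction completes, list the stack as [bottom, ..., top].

PUSH 0  : [0]
DUP     : [0, 0]
DUP     : [0, 0, 0]
MUL     : [0, 0]
MUL     : [0]
NEG     : [0]
POP     : []
PUSH 0  : [0]
PUSH -5 : [0, -5]
MOD     : [0]
PUSH -3 : [0, -3]
DUP     : [0, -3, -3]
SWAP    : [0, -3, -3]
ROT     : [-3, -3, 0]
SWAP    : [-3, 0, -3]

[-3, 0, -3]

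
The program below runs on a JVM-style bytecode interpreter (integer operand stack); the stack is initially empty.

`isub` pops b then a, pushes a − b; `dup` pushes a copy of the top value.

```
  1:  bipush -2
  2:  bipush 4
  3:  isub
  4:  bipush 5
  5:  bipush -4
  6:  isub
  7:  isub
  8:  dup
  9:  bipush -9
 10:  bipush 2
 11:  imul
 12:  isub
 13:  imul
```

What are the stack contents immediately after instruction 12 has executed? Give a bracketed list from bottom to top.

bipush -2 → [-2]
bipush 4  → [-2, 4]
isub      → [-6]
bipush 5  → [-6, 5]
bipush -4 → [-6, 5, -4]
isub      → [-6, 9]
isub      → [-15]
dup       → [-15, -15]
bipush -9 → [-15, -15, -9]
bipush 2  → [-15, -15, -9, 2]
imul      → [-15, -15, -18]
isub      → [-15, 3]

[-15, 3]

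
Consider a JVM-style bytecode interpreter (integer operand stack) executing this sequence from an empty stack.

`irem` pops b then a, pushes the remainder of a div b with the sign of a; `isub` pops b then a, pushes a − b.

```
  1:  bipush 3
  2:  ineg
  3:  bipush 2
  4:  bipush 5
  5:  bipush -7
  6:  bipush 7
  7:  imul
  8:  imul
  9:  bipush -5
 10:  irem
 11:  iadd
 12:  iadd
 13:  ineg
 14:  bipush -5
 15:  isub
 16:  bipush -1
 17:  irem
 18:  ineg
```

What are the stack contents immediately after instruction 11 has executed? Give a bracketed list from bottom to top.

[-3, 2]

bipush 3   3
ineg       -3
bipush 2   -3 2
bipush 5   -3 2 5
bipush -7  -3 2 5 -7
bipush 7   -3 2 5 -7 7
imul       -3 2 5 -49
imul       -3 2 -245
bipush -5  -3 2 -245 -5
irem       -3 2 0
iadd       -3 2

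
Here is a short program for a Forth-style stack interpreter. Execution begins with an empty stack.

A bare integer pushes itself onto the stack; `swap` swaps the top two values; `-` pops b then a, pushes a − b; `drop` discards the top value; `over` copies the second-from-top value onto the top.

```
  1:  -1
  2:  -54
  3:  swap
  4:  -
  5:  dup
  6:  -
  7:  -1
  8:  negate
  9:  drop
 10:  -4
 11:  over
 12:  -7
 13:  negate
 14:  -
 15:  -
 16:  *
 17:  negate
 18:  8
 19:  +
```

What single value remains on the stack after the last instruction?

-1      [-1]
-54     [-1, -54]
swap    [-54, -1]
-       [-53]
dup     [-53, -53]
-       [0]
-1      [0, -1]
negate  [0, 1]
drop    [0]
-4      [0, -4]
over    [0, -4, 0]
-7      [0, -4, 0, -7]
negate  [0, -4, 0, 7]
-       [0, -4, -7]
-       [0, 3]
*       [0]
negate  [0]
8       [0, 8]
+       [8]

8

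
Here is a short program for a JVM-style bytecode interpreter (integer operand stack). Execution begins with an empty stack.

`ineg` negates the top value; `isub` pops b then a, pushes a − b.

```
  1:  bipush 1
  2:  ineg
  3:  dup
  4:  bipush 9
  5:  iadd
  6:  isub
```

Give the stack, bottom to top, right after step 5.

[-1, 8]

bipush 1  [1]
ineg      [-1]
dup       [-1, -1]
bipush 9  [-1, -1, 9]
iadd      [-1, 8]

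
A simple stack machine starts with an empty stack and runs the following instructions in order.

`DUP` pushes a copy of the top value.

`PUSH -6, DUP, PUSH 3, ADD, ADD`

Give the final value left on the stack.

PUSH -6 : -6
DUP     : -6 -6
PUSH 3  : -6 -6 3
ADD     : -6 -3
ADD     : -9

-9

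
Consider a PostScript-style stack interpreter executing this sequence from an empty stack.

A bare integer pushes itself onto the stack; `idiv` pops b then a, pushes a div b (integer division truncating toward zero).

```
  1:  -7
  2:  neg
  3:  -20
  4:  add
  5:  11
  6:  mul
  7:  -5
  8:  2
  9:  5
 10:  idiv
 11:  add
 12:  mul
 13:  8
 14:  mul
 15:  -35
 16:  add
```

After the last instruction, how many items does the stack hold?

-7   -> -7
neg  -> 7
-20  -> 7 -20
add  -> -13
11   -> -13 11
mul  -> -143
-5   -> -143 -5
2    -> -143 -5 2
5    -> -143 -5 2 5
idiv -> -143 -5 0
add  -> -143 -5
mul  -> 715
8    -> 715 8
mul  -> 5720
-35  -> 5720 -35
add  -> 5685

1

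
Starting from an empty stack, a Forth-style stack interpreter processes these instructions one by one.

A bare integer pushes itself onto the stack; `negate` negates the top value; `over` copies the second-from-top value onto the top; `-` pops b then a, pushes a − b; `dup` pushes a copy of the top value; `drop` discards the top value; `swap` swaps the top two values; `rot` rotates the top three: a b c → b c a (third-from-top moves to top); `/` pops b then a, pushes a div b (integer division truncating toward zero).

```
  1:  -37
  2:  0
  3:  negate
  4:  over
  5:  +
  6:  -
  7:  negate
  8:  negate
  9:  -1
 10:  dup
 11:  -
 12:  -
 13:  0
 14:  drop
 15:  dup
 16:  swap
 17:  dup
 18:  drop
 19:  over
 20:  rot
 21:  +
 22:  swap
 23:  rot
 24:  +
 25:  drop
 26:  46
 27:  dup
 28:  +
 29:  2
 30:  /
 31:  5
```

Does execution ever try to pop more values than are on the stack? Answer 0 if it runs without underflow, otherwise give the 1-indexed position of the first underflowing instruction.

-37    : [-37]
0      : [-37, 0]
negate : [-37, 0]
over   : [-37, 0, -37]
+      : [-37, -37]
-      : [0]
negate : [0]
negate : [0]
-1     : [0, -1]
dup    : [0, -1, -1]
-      : [0, 0]
-      : [0]
0      : [0, 0]
drop   : [0]
dup    : [0, 0]
swap   : [0, 0]
dup    : [0, 0, 0]
drop   : [0, 0]
over   : [0, 0, 0]
rot    : [0, 0, 0]
+      : [0, 0]
swap   : [0, 0]
rot  — needs 3 operands, stack has 2 → underflow

23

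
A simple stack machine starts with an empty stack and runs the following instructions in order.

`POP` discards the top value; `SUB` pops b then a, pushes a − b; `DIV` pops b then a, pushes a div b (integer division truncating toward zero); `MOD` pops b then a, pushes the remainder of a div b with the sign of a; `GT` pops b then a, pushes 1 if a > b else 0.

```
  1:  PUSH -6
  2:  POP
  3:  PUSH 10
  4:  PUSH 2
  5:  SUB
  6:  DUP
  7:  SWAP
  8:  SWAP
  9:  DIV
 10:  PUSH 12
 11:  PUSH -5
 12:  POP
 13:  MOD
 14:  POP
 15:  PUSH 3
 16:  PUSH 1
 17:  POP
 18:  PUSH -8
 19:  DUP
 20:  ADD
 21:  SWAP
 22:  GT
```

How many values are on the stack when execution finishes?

1

PUSH -6 : [-6]
POP     : []
PUSH 10 : [10]
PUSH 2  : [10, 2]
SUB     : [8]
DUP     : [8, 8]
SWAP    : [8, 8]
SWAP    : [8, 8]
DIV     : [1]
PUSH 12 : [1, 12]
PUSH -5 : [1, 12, -5]
POP     : [1, 12]
MOD     : [1]
POP     : []
PUSH 3  : [3]
PUSH 1  : [3, 1]
POP     : [3]
PUSH -8 : [3, -8]
DUP     : [3, -8, -8]
ADD     : [3, -16]
SWAP    : [-16, 3]
GT      : [0]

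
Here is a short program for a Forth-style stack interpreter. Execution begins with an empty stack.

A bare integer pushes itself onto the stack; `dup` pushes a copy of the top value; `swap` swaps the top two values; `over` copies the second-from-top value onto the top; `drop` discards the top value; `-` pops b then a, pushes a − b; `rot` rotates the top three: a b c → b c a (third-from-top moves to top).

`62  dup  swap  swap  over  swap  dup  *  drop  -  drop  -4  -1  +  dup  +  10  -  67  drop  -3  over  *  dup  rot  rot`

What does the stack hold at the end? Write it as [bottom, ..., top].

[60, -20, 60]

62   -> [62]
dup  -> [62, 62]
swap -> [62, 62]
swap -> [62, 62]
over -> [62, 62, 62]
swap -> [62, 62, 62]
dup  -> [62, 62, 62, 62]
*    -> [62, 62, 3844]
drop -> [62, 62]
-    -> [0]
drop -> []
-4   -> [-4]
-1   -> [-4, -1]
+    -> [-5]
dup  -> [-5, -5]
+    -> [-10]
10   -> [-10, 10]
-    -> [-20]
67   -> [-20, 67]
drop -> [-20]
-3   -> [-20, -3]
over -> [-20, -3, -20]
*    -> [-20, 60]
dup  -> [-20, 60, 60]
rot  -> [60, 60, -20]
rot  -> [60, -20, 60]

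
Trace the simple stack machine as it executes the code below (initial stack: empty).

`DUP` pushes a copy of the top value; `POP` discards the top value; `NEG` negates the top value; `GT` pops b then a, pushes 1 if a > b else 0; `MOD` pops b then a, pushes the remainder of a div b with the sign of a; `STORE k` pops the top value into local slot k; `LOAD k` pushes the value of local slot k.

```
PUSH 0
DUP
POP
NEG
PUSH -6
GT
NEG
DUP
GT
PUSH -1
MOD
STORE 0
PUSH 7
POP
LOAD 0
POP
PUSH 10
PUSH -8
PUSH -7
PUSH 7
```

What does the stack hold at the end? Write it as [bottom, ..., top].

PUSH 0  -> 0
DUP     -> 0 0
POP     -> 0
NEG     -> 0
PUSH -6 -> 0 -6
GT      -> 1
NEG     -> -1
DUP     -> -1 -1
GT      -> 0
PUSH -1 -> 0 -1
MOD     -> 0
STORE 0 -> (empty)
PUSH 7  -> 7
POP     -> (empty)
LOAD 0  -> 0
POP     -> (empty)
PUSH 10 -> 10
PUSH -8 -> 10 -8
PUSH -7 -> 10 -8 -7
PUSH 7  -> 10 -8 -7 7

[10, -8, -7, 7]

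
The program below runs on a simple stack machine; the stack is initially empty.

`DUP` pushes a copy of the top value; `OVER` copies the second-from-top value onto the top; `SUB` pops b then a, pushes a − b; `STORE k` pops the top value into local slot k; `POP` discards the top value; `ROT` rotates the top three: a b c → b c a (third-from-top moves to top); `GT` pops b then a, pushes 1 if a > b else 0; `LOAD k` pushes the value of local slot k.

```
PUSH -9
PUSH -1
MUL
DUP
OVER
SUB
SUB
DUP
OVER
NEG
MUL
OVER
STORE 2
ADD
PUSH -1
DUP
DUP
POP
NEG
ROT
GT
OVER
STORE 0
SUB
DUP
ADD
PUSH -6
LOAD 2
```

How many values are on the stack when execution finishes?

3

PUSH -9  -9
PUSH -1  -9 -1
MUL      9
DUP      9 9
OVER     9 9 9
SUB      9 0
SUB      9
DUP      9 9
OVER     9 9 9
NEG      9 9 -9
MUL      9 -81
OVER     9 -81 9
STORE 2  9 -81
ADD      -72
PUSH -1  -72 -1
DUP      -72 -1 -1
DUP      -72 -1 -1 -1
POP      -72 -1 -1
NEG      -72 -1 1
ROT      -1 1 -72
GT       -1 1
OVER     -1 1 -1
STORE 0  -1 1
SUB      -2
DUP      -2 -2
ADD      -4
PUSH -6  -4 -6
LOAD 2   -4 -6 9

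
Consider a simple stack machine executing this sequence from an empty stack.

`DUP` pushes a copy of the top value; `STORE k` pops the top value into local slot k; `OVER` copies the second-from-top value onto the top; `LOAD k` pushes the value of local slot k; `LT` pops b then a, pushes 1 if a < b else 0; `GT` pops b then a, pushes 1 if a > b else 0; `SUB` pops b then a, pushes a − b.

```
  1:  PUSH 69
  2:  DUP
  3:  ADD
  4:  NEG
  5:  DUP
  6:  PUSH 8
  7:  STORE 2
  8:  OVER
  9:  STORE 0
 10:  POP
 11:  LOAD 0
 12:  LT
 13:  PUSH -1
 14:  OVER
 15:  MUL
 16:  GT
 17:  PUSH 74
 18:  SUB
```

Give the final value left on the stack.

PUSH 69  69
DUP      69 69
ADD      138
NEG      -138
DUP      -138 -138
PUSH 8   -138 -138 8
STORE 2  -138 -138
OVER     -138 -138 -138
STORE 0  -138 -138
POP      -138
LOAD 0   -138 -138
LT       0
PUSH -1  0 -1
OVER     0 -1 0
MUL      0 0
GT       0
PUSH 74  0 74
SUB      -74

-74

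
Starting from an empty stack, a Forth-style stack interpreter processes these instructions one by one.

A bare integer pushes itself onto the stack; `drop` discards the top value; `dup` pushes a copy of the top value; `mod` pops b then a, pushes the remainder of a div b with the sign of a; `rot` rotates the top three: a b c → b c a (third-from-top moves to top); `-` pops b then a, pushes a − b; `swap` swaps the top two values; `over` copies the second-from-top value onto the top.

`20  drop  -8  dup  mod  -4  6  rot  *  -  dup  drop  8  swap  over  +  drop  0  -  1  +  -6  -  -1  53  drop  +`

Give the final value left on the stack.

14

20    20
drop  (empty)
-8    -8
dup   -8 -8
mod   0
-4    0 -4
6     0 -4 6
rot   -4 6 0
*     -4 0
-     -4
dup   -4 -4
drop  -4
8     -4 8
swap  8 -4
over  8 -4 8
+     8 4
drop  8
0     8 0
-     8
1     8 1
+     9
-6    9 -6
-     15
-1    15 -1
53    15 -1 53
drop  15 -1
+     14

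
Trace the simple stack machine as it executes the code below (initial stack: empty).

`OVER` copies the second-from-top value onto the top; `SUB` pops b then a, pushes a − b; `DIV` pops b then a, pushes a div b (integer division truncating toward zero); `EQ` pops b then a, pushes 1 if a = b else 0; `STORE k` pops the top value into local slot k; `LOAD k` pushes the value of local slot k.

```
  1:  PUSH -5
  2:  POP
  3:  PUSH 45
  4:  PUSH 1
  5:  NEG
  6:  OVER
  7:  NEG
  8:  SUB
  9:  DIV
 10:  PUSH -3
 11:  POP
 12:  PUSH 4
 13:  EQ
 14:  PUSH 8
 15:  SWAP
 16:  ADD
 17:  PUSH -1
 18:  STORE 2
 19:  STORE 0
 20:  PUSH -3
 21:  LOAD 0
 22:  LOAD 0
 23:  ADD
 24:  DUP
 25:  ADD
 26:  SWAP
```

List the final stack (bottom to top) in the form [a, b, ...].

[32, -3]

PUSH -5  -5
POP      (empty)
PUSH 45  45
PUSH 1   45 1
NEG      45 -1
OVER     45 -1 45
NEG      45 -1 -45
SUB      45 44
DIV      1
PUSH -3  1 -3
POP      1
PUSH 4   1 4
EQ       0
PUSH 8   0 8
SWAP     8 0
ADD      8
PUSH -1  8 -1
STORE 2  8
STORE 0  (empty)
PUSH -3  -3
LOAD 0   -3 8
LOAD 0   -3 8 8
ADD      -3 16
DUP      -3 16 16
ADD      -3 32
SWAP     32 -3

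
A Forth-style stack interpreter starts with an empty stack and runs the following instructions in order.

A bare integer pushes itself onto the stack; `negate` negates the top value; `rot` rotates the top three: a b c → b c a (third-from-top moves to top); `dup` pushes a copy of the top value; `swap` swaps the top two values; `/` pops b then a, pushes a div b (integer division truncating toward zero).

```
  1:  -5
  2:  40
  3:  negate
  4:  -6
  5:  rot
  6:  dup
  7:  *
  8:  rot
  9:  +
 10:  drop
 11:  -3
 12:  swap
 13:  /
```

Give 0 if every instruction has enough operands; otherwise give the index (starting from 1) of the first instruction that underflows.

0

-5      -5
40      -5 40
negate  -5 -40
-6      -5 -40 -6
rot     -40 -6 -5
dup     -40 -6 -5 -5
*       -40 -6 25
rot     -6 25 -40
+       -6 -15
drop    -6
-3      -6 -3
swap    -3 -6
/       0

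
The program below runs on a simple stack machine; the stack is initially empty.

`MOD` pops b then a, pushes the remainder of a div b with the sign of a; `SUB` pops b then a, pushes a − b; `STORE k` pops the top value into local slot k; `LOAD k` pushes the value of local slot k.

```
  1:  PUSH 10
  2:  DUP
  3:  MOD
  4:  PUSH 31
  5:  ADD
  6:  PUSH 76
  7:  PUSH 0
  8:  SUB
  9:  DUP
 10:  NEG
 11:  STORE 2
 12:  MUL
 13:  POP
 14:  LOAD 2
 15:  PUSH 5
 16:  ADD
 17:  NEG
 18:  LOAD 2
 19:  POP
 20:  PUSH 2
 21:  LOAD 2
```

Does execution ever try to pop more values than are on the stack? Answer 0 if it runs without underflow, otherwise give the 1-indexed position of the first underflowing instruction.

PUSH 10 -> [10]
DUP     -> [10, 10]
MOD     -> [0]
PUSH 31 -> [0, 31]
ADD     -> [31]
PUSH 76 -> [31, 76]
PUSH 0  -> [31, 76, 0]
SUB     -> [31, 76]
DUP     -> [31, 76, 76]
NEG     -> [31, 76, -76]
STORE 2 -> [31, 76]
MUL     -> [2356]
POP     -> []
LOAD 2  -> [-76]
PUSH 5  -> [-76, 5]
ADD     -> [-71]
NEG     -> [71]
LOAD 2  -> [71, -76]
POP     -> [71]
PUSH 2  -> [71, 2]
LOAD 2  -> [71, 2, -76]

0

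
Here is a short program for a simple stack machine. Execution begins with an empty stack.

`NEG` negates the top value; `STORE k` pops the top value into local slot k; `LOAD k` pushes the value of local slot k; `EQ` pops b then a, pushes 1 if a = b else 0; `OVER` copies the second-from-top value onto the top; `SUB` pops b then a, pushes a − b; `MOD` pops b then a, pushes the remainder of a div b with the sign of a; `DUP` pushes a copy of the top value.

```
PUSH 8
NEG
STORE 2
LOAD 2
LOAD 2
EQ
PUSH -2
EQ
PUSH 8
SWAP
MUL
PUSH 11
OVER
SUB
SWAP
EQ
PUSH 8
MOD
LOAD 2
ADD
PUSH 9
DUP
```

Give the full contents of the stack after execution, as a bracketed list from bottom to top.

[-8, 9, 9]

PUSH 8  -> [8]
NEG     -> [-8]
STORE 2 -> []
LOAD 2  -> [-8]
LOAD 2  -> [-8, -8]
EQ      -> [1]
PUSH -2 -> [1, -2]
EQ      -> [0]
PUSH 8  -> [0, 8]
SWAP    -> [8, 0]
MUL     -> [0]
PUSH 11 -> [0, 11]
OVER    -> [0, 11, 0]
SUB     -> [0, 11]
SWAP    -> [11, 0]
EQ      -> [0]
PUSH 8  -> [0, 8]
MOD     -> [0]
LOAD 2  -> [0, -8]
ADD     -> [-8]
PUSH 9  -> [-8, 9]
DUP     -> [-8, 9, 9]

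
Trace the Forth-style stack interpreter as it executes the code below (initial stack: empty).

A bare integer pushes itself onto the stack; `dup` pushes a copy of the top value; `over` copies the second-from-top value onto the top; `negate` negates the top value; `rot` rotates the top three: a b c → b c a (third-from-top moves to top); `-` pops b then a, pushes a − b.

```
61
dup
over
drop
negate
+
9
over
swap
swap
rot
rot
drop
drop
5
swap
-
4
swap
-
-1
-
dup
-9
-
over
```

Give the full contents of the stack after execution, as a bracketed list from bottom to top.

[0, 9, 0]

61     → [61]
dup    → [61, 61]
over   → [61, 61, 61]
drop   → [61, 61]
negate → [61, -61]
+      → [0]
9      → [0, 9]
over   → [0, 9, 0]
swap   → [0, 0, 9]
swap   → [0, 9, 0]
rot    → [9, 0, 0]
rot    → [0, 0, 9]
drop   → [0, 0]
drop   → [0]
5      → [0, 5]
swap   → [5, 0]
-      → [5]
4      → [5, 4]
swap   → [4, 5]
-      → [-1]
-1     → [-1, -1]
-      → [0]
dup    → [0, 0]
-9     → [0, 0, -9]
-      → [0, 9]
over   → [0, 9, 0]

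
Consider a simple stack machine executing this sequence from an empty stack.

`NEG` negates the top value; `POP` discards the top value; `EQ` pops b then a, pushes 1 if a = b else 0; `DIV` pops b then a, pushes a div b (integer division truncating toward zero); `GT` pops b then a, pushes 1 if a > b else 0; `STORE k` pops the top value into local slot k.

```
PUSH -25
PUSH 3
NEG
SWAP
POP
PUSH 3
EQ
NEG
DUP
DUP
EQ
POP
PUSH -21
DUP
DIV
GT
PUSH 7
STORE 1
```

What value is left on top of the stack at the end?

0

PUSH -25  [-25]
PUSH 3    [-25, 3]
NEG       [-25, -3]
SWAP      [-3, -25]
POP       [-3]
PUSH 3    [-3, 3]
EQ        [0]
NEG       [0]
DUP       [0, 0]
DUP       [0, 0, 0]
EQ        [0, 1]
POP       [0]
PUSH -21  [0, -21]
DUP       [0, -21, -21]
DIV       [0, 1]
GT        [0]
PUSH 7    [0, 7]
STORE 1   [0]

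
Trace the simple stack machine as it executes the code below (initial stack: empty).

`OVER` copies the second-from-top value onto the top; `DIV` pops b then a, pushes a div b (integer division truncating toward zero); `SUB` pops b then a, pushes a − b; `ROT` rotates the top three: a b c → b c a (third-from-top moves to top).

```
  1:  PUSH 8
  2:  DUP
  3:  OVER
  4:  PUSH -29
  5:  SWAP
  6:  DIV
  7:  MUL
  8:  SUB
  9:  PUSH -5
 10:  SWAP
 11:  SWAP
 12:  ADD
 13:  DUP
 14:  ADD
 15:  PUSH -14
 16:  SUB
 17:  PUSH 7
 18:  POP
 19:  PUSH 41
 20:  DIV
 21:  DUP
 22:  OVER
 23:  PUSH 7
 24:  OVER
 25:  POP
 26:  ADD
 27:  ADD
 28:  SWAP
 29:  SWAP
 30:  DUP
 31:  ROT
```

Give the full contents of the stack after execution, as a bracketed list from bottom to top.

[9, 9, 1]

PUSH 8   → [8]
DUP      → [8, 8]
OVER     → [8, 8, 8]
PUSH -29 → [8, 8, 8, -29]
SWAP     → [8, 8, -29, 8]
DIV      → [8, 8, -3]
MUL      → [8, -24]
SUB      → [32]
PUSH -5  → [32, -5]
SWAP     → [-5, 32]
SWAP     → [32, -5]
ADD      → [27]
DUP      → [27, 27]
ADD      → [54]
PUSH -14 → [54, -14]
SUB      → [68]
PUSH 7   → [68, 7]
POP      → [68]
PUSH 41  → [68, 41]
DIV      → [1]
DUP      → [1, 1]
OVER     → [1, 1, 1]
PUSH 7   → [1, 1, 1, 7]
OVER     → [1, 1, 1, 7, 1]
POP      → [1, 1, 1, 7]
ADD      → [1, 1, 8]
ADD      → [1, 9]
SWAP     → [9, 1]
SWAP     → [1, 9]
DUP      → [1, 9, 9]
ROT      → [9, 9, 1]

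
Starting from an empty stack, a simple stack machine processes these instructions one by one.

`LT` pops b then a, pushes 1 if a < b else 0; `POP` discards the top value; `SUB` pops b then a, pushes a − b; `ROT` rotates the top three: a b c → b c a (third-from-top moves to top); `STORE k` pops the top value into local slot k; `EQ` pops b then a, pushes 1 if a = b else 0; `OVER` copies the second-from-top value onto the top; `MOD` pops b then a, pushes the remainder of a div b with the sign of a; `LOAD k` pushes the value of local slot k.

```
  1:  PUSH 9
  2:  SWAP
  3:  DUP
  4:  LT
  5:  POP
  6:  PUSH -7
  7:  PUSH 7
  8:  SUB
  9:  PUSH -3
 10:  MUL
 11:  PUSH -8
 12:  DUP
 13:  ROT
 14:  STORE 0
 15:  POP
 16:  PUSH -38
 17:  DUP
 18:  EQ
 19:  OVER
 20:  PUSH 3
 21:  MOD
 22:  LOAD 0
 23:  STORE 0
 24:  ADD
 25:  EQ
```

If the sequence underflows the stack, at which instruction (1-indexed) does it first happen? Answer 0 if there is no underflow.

2

PUSH 9 -> [9]
SWAP  — needs 2 operands, stack has 1 → underflow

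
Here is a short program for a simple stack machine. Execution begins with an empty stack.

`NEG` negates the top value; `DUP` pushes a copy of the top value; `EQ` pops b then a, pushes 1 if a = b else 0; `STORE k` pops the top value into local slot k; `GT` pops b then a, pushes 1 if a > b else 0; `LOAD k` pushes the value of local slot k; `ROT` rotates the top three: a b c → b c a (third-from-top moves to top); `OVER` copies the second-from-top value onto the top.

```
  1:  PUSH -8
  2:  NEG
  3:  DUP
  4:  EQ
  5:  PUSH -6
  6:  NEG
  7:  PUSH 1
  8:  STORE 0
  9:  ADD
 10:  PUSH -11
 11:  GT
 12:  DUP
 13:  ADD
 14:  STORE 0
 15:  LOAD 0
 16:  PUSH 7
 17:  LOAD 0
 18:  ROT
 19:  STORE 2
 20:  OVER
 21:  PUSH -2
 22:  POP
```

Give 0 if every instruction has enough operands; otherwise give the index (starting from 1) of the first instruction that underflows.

0

PUSH -8  → [-8]
NEG      → [8]
DUP      → [8, 8]
EQ       → [1]
PUSH -6  → [1, -6]
NEG      → [1, 6]
PUSH 1   → [1, 6, 1]
STORE 0  → [1, 6]
ADD      → [7]
PUSH -11 → [7, -11]
GT       → [1]
DUP      → [1, 1]
ADD      → [2]
STORE 0  → []
LOAD 0   → [2]
PUSH 7   → [2, 7]
LOAD 0   → [2, 7, 2]
ROT      → [7, 2, 2]
STORE 2  → [7, 2]
OVER     → [7, 2, 7]
PUSH -2  → [7, 2, 7, -2]
POP      → [7, 2, 7]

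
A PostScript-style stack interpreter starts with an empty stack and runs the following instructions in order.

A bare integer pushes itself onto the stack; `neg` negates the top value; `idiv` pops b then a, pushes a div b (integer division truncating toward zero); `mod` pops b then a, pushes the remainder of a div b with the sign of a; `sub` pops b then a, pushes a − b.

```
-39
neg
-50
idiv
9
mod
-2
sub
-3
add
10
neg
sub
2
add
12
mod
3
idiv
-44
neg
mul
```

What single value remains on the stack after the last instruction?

-39  → [-39]
neg  → [39]
-50  → [39, -50]
idiv → [0]
9    → [0, 9]
mod  → [0]
-2   → [0, -2]
sub  → [2]
-3   → [2, -3]
add  → [-1]
10   → [-1, 10]
neg  → [-1, -10]
sub  → [9]
2    → [9, 2]
add  → [11]
12   → [11, 12]
mod  → [11]
3    → [11, 3]
idiv → [3]
-44  → [3, -44]
neg  → [3, 44]
mul  → [132]

132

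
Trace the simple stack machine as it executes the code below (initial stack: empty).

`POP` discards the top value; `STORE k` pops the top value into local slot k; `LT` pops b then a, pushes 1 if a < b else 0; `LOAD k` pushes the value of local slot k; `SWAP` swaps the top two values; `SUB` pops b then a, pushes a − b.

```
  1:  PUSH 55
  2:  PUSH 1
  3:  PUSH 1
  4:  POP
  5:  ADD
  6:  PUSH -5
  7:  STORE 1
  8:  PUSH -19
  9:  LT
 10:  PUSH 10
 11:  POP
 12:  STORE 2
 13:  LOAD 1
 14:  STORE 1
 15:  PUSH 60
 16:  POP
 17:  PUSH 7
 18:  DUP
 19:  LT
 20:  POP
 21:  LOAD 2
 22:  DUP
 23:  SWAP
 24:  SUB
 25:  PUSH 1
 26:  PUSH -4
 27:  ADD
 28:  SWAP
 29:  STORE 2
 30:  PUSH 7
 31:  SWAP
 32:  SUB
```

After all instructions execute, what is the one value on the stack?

10

PUSH 55  : 55
PUSH 1   : 55 1
PUSH 1   : 55 1 1
POP      : 55 1
ADD      : 56
PUSH -5  : 56 -5
STORE 1  : 56
PUSH -19 : 56 -19
LT       : 0
PUSH 10  : 0 10
POP      : 0
STORE 2  : (empty)
LOAD 1   : -5
STORE 1  : (empty)
PUSH 60  : 60
POP      : (empty)
PUSH 7   : 7
DUP      : 7 7
LT       : 0
POP      : (empty)
LOAD 2   : 0
DUP      : 0 0
SWAP     : 0 0
SUB      : 0
PUSH 1   : 0 1
PUSH -4  : 0 1 -4
ADD      : 0 -3
SWAP     : -3 0
STORE 2  : -3
PUSH 7   : -3 7
SWAP     : 7 -3
SUB      : 10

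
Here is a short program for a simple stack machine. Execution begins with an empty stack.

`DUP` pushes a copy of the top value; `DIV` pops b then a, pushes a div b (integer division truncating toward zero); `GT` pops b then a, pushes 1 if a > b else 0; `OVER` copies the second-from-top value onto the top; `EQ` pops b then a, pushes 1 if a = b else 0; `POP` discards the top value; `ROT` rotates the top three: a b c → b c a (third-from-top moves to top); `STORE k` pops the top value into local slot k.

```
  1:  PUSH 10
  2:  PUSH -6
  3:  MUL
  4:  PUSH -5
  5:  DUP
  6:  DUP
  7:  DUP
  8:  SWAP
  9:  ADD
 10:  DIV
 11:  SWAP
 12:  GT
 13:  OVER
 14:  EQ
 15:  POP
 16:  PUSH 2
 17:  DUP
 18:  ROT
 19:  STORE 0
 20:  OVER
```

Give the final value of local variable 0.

-60

PUSH 10 → [10]
PUSH -6 → [10, -6]
MUL     → [-60]
PUSH -5 → [-60, -5]
DUP     → [-60, -5, -5]
DUP     → [-60, -5, -5, -5]
DUP     → [-60, -5, -5, -5, -5]
SWAP    → [-60, -5, -5, -5, -5]
ADD     → [-60, -5, -5, -10]
DIV     → [-60, -5, 0]
SWAP    → [-60, 0, -5]
GT      → [-60, 1]
OVER    → [-60, 1, -60]
EQ      → [-60, 0]
POP     → [-60]
PUSH 2  → [-60, 2]
DUP     → [-60, 2, 2]
ROT     → [2, 2, -60]
STORE 0 → [2, 2]
OVER    → [2, 2, 2]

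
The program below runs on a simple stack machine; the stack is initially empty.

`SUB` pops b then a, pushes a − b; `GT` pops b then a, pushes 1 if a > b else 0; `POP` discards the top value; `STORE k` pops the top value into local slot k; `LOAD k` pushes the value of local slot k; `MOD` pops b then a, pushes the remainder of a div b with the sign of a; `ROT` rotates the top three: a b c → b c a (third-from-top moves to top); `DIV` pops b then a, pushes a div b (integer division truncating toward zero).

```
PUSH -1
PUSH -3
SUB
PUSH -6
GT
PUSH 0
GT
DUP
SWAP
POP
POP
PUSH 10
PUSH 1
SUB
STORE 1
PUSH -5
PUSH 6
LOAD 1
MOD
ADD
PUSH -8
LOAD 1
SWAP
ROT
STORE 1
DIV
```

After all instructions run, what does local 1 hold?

PUSH -1 -> [-1]
PUSH -3 -> [-1, -3]
SUB     -> [2]
PUSH -6 -> [2, -6]
GT      -> [1]
PUSH 0  -> [1, 0]
GT      -> [1]
DUP     -> [1, 1]
SWAP    -> [1, 1]
POP     -> [1]
POP     -> []
PUSH 10 -> [10]
PUSH 1  -> [10, 1]
SUB     -> [9]
STORE 1 -> []
PUSH -5 -> [-5]
PUSH 6  -> [-5, 6]
LOAD 1  -> [-5, 6, 9]
MOD     -> [-5, 6]
ADD     -> [1]
PUSH -8 -> [1, -8]
LOAD 1  -> [1, -8, 9]
SWAP    -> [1, 9, -8]
ROT     -> [9, -8, 1]
STORE 1 -> [9, -8]
DIV     -> [-1]

1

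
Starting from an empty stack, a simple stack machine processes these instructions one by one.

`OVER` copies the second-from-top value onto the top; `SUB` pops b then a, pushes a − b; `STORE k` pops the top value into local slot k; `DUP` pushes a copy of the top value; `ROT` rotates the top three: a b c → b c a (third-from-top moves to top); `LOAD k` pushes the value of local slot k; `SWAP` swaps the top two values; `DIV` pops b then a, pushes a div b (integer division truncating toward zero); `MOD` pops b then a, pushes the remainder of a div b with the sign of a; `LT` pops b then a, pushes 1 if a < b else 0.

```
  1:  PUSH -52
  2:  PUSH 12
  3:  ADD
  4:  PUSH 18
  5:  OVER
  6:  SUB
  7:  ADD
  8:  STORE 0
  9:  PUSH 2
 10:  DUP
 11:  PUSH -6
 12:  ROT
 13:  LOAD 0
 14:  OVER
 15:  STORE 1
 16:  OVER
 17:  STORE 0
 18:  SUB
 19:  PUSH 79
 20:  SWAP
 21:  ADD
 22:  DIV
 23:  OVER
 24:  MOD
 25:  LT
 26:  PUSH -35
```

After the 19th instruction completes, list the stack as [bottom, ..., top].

PUSH -52 → -52
PUSH 12  → -52 12
ADD      → -40
PUSH 18  → -40 18
OVER     → -40 18 -40
SUB      → -40 58
ADD      → 18
STORE 0  → (empty)
PUSH 2   → 2
DUP      → 2 2
PUSH -6  → 2 2 -6
ROT      → 2 -6 2
LOAD 0   → 2 -6 2 18
OVER     → 2 -6 2 18 2
STORE 1  → 2 -6 2 18
OVER     → 2 -6 2 18 2
STORE 0  → 2 -6 2 18
SUB      → 2 -6 -16
PUSH 79  → 2 -6 -16 79

[2, -6, -16, 79]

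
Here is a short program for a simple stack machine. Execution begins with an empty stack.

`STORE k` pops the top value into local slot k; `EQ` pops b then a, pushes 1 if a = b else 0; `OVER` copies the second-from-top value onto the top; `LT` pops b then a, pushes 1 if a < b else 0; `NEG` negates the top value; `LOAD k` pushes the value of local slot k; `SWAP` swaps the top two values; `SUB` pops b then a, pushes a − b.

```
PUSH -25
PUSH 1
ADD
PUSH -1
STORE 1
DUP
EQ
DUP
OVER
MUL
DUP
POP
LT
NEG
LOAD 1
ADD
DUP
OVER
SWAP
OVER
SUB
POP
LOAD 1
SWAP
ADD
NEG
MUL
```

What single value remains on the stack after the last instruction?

PUSH -25 -> [-25]
PUSH 1   -> [-25, 1]
ADD      -> [-24]
PUSH -1  -> [-24, -1]
STORE 1  -> [-24]
DUP      -> [-24, -24]
EQ       -> [1]
DUP      -> [1, 1]
OVER     -> [1, 1, 1]
MUL      -> [1, 1]
DUP      -> [1, 1, 1]
POP      -> [1, 1]
LT       -> [0]
NEG      -> [0]
LOAD 1   -> [0, -1]
ADD      -> [-1]
DUP      -> [-1, -1]
OVER     -> [-1, -1, -1]
SWAP     -> [-1, -1, -1]
OVER     -> [-1, -1, -1, -1]
SUB      -> [-1, -1, 0]
POP      -> [-1, -1]
LOAD 1   -> [-1, -1, -1]
SWAP     -> [-1, -1, -1]
ADD      -> [-1, -2]
NEG      -> [-1, 2]
MUL      -> [-2]

-2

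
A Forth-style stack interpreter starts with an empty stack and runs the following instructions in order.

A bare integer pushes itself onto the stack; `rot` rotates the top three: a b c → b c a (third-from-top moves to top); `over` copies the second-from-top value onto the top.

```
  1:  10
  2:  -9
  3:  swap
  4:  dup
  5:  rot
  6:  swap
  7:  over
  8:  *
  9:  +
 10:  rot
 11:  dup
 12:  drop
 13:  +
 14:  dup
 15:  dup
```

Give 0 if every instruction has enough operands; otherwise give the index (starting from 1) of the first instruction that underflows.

10    10
-9    10 -9
swap  -9 10
dup   -9 10 10
rot   10 10 -9
swap  10 -9 10
over  10 -9 10 -9
*     10 -9 -90
+     10 -99
rot  — needs 3 operands, stack has 2 → underflow

10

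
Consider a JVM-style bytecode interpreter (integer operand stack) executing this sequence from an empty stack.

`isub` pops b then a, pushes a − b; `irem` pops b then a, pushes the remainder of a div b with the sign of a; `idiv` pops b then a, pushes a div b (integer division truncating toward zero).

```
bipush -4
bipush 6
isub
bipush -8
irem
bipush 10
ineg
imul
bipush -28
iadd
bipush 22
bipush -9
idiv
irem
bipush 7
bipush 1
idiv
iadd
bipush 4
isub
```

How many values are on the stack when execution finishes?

bipush -4  -> -4
bipush 6   -> -4 6
isub       -> -10
bipush -8  -> -10 -8
irem       -> -2
bipush 10  -> -2 10
ineg       -> -2 -10
imul       -> 20
bipush -28 -> 20 -28
iadd       -> -8
bipush 22  -> -8 22
bipush -9  -> -8 22 -9
idiv       -> -8 -2
irem       -> 0
bipush 7   -> 0 7
bipush 1   -> 0 7 1
idiv       -> 0 7
iadd       -> 7
bipush 4   -> 7 4
isub       -> 3

1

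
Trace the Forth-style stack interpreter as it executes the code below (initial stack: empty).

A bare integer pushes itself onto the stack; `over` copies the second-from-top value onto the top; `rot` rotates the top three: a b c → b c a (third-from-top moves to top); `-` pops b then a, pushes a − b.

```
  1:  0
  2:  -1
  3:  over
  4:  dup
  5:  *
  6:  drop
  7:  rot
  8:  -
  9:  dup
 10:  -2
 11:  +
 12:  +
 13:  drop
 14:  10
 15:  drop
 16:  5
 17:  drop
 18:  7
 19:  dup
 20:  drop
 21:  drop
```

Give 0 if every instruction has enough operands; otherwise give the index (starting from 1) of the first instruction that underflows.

7

0    → [0]
-1   → [0, -1]
over → [0, -1, 0]
dup  → [0, -1, 0, 0]
*    → [0, -1, 0]
drop → [0, -1]
rot  — needs 3 operands, stack has 2 → underflow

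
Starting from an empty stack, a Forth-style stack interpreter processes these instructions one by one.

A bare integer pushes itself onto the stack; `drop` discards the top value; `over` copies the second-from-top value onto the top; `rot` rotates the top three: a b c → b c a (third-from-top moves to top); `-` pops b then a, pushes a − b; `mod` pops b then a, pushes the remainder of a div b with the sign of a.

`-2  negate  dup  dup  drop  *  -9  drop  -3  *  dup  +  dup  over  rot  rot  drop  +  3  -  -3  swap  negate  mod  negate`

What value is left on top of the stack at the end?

-2     → -2
negate → 2
dup    → 2 2
dup    → 2 2 2
drop   → 2 2
*      → 4
-9     → 4 -9
drop   → 4
-3     → 4 -3
*      → -12
dup    → -12 -12
+      → -24
dup    → -24 -24
over   → -24 -24 -24
rot    → -24 -24 -24
rot    → -24 -24 -24
drop   → -24 -24
+      → -48
3      → -48 3
-      → -51
-3     → -51 -3
swap   → -3 -51
negate → -3 51
mod    → -3
negate → 3

3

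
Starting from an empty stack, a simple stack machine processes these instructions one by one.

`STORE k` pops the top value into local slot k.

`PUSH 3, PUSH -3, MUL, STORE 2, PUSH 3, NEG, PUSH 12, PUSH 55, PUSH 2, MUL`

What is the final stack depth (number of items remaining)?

PUSH 3   [3]
PUSH -3  [3, -3]
MUL      [-9]
STORE 2  []
PUSH 3   [3]
NEG      [-3]
PUSH 12  [-3, 12]
PUSH 55  [-3, 12, 55]
PUSH 2   [-3, 12, 55, 2]
MUL      [-3, 12, 110]

3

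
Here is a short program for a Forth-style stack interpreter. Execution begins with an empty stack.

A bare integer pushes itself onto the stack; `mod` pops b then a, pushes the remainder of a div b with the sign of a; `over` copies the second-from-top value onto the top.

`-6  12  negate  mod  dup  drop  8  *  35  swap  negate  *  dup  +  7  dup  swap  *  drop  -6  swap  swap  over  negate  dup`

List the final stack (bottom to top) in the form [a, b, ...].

[3360, -6, -3360, -3360]

-6      -6
12      -6 12
negate  -6 -12
mod     -6
dup     -6 -6
drop    -6
8       -6 8
*       -48
35      -48 35
swap    35 -48
negate  35 48
*       1680
dup     1680 1680
+       3360
7       3360 7
dup     3360 7 7
swap    3360 7 7
*       3360 49
drop    3360
-6      3360 -6
swap    -6 3360
swap    3360 -6
over    3360 -6 3360
negate  3360 -6 -3360
dup     3360 -6 -3360 -3360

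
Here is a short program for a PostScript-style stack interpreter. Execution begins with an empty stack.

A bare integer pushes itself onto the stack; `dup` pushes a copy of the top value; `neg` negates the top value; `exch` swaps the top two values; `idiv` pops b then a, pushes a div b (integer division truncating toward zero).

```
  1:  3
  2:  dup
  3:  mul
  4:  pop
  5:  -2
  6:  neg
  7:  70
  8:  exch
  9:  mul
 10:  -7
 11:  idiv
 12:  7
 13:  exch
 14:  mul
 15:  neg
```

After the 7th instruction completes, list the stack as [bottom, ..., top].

[2, 70]

3   → [3]
dup → [3, 3]
mul → [9]
pop → []
-2  → [-2]
neg → [2]
70  → [2, 70]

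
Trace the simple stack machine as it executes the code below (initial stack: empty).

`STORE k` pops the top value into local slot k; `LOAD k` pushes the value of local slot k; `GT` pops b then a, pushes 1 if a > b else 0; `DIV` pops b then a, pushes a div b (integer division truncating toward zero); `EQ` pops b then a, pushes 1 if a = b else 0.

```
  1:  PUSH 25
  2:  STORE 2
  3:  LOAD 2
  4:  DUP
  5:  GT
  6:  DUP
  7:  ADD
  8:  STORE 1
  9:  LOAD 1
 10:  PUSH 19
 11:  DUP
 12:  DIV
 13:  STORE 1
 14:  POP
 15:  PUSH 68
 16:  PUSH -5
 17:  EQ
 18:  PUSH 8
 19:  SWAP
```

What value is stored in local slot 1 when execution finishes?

PUSH 25  [25]
STORE 2  []
LOAD 2   [25]
DUP      [25, 25]
GT       [0]
DUP      [0, 0]
ADD      [0]
STORE 1  []
LOAD 1   [0]
PUSH 19  [0, 19]
DUP      [0, 19, 19]
DIV      [0, 1]
STORE 1  [0]
POP      []
PUSH 68  [68]
PUSH -5  [68, -5]
EQ       [0]
PUSH 8   [0, 8]
SWAP     [8, 0]

1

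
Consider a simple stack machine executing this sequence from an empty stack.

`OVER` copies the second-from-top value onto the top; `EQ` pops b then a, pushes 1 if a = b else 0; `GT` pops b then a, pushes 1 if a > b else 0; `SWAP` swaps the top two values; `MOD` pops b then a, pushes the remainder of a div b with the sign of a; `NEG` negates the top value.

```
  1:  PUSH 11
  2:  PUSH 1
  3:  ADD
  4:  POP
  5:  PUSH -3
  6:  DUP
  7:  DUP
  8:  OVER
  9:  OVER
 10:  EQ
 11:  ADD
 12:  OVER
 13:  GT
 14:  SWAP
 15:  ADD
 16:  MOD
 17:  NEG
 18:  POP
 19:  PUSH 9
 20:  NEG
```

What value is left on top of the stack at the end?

-9

PUSH 11 -> [11]
PUSH 1  -> [11, 1]
ADD     -> [12]
POP     -> []
PUSH -3 -> [-3]
DUP     -> [-3, -3]
DUP     -> [-3, -3, -3]
OVER    -> [-3, -3, -3, -3]
OVER    -> [-3, -3, -3, -3, -3]
EQ      -> [-3, -3, -3, 1]
ADD     -> [-3, -3, -2]
OVER    -> [-3, -3, -2, -3]
GT      -> [-3, -3, 1]
SWAP    -> [-3, 1, -3]
ADD     -> [-3, -2]
MOD     -> [-1]
NEG     -> [1]
POP     -> []
PUSH 9  -> [9]
NEG     -> [-9]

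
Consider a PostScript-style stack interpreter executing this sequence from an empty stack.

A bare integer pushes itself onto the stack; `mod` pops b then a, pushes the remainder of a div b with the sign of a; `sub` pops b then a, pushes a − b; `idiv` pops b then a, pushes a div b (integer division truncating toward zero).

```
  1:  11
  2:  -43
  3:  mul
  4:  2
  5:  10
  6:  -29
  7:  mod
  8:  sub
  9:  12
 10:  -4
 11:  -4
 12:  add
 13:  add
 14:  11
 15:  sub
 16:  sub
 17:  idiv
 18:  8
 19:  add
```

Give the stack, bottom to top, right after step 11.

[-473, -8, 12, -4, -4]

11  -> [11]
-43 -> [11, -43]
mul -> [-473]
2   -> [-473, 2]
10  -> [-473, 2, 10]
-29 -> [-473, 2, 10, -29]
mod -> [-473, 2, 10]
sub -> [-473, -8]
12  -> [-473, -8, 12]
-4  -> [-473, -8, 12, -4]
-4  -> [-473, -8, 12, -4, -4]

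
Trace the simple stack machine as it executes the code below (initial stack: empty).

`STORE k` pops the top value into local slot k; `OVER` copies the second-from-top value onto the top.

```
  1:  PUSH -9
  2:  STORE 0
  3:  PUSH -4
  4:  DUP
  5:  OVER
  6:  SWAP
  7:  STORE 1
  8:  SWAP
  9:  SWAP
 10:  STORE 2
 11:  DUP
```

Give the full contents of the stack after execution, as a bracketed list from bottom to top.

PUSH -9 → -9
STORE 0 → (empty)
PUSH -4 → -4
DUP     → -4 -4
OVER    → -4 -4 -4
SWAP    → -4 -4 -4
STORE 1 → -4 -4
SWAP    → -4 -4
SWAP    → -4 -4
STORE 2 → -4
DUP     → -4 -4

[-4, -4]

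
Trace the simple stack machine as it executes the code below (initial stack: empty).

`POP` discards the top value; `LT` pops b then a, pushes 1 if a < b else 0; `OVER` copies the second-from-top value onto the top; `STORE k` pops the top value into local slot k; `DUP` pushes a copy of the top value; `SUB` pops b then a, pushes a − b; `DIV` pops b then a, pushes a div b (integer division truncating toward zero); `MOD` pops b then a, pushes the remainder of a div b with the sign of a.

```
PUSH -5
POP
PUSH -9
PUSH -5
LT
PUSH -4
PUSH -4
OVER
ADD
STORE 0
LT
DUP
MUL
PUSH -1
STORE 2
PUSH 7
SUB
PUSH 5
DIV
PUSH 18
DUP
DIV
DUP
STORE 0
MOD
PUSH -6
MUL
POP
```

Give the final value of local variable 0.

1

PUSH -5 -> -5
POP     -> (empty)
PUSH -9 -> -9
PUSH -5 -> -9 -5
LT      -> 1
PUSH -4 -> 1 -4
PUSH -4 -> 1 -4 -4
OVER    -> 1 -4 -4 -4
ADD     -> 1 -4 -8
STORE 0 -> 1 -4
LT      -> 0
DUP     -> 0 0
MUL     -> 0
PUSH -1 -> 0 -1
STORE 2 -> 0
PUSH 7  -> 0 7
SUB     -> -7
PUSH 5  -> -7 5
DIV     -> -1
PUSH 18 -> -1 18
DUP     -> -1 18 18
DIV     -> -1 1
DUP     -> -1 1 1
STORE 0 -> -1 1
MOD     -> 0
PUSH -6 -> 0 -6
MUL     -> 0
POP     -> (empty)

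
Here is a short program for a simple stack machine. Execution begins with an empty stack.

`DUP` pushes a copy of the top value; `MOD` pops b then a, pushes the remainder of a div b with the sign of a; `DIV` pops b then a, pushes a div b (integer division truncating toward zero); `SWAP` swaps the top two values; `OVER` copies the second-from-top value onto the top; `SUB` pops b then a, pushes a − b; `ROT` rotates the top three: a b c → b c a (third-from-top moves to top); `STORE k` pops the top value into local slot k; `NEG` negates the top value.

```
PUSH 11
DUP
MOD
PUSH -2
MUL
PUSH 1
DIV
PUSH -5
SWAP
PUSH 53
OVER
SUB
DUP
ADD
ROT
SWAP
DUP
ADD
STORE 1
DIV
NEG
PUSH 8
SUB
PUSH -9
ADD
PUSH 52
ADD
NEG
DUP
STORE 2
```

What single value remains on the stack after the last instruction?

PUSH 11  11
DUP      11 11
MOD      0
PUSH -2  0 -2
MUL      0
PUSH 1   0 1
DIV      0
PUSH -5  0 -5
SWAP     -5 0
PUSH 53  -5 0 53
OVER     -5 0 53 0
SUB      -5 0 53
DUP      -5 0 53 53
ADD      -5 0 106
ROT      0 106 -5
SWAP     0 -5 106
DUP      0 -5 106 106
ADD      0 -5 212
STORE 1  0 -5
DIV      0
NEG      0
PUSH 8   0 8
SUB      -8
PUSH -9  -8 -9
ADD      -17
PUSH 52  -17 52
ADD      35
NEG      -35
DUP      -35 -35
STORE 2  -35

-35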